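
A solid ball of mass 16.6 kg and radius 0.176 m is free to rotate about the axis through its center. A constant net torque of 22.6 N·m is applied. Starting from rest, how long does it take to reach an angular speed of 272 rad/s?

t ≈ 2.48 s

I = (2/5)MR² = (2/5)(16.6)(0.176)² = 0.2057 kg·m².
α = τ/I = 22.6/0.2057 = 109.9 rad/s².
ω = αt ⇒ t = ω/α = 272/109.9 = 2.475 s.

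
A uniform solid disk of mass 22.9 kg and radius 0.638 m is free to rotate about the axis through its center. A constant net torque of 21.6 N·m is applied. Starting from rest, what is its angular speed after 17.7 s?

I = ½MR² = (1/2)(22.9)(0.638)² = 4.661 kg·m².
α = τ/I = 21.6/4.661 = 4.635 rad/s².
ω = ω₀ + αt = 0 + (4.635)(17.7) = 82.03 rad/s.

ω ≈ 82.0 rad/s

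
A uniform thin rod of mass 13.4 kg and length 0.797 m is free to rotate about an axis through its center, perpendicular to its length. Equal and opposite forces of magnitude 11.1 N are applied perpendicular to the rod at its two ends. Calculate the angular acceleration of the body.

I = (1/12)ML² = (1/12)(13.4)(0.797)² = 0.7093 kg·m².
The couple gives τ = F·(L/2) + F·(L/2) = F L = (11.1)(0.797) = 8.847 N·m.
Newton's second law for rotation, τ = Iα, gives α = τ/I = 8.847/0.7093 = 12.47 rad/s².

α ≈ 12.5 rad/s²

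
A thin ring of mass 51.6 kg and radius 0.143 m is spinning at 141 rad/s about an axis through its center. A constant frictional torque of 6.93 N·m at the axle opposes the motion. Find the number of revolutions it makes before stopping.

≈ 241 revolutions

I = MR² = (51.6)(0.143)² = 1.055 kg·m².
The net torque has magnitude 6.93 N·m, opposing ω.
|α| = τ/I = 6.930/1.055 = 6.568 rad/s² (deceleration).
ω² = ω₀² − 2|α|θ with ω = 0 ⇒ θ = ω₀²/(2|α|) = 1514 rad = 240.9 rev.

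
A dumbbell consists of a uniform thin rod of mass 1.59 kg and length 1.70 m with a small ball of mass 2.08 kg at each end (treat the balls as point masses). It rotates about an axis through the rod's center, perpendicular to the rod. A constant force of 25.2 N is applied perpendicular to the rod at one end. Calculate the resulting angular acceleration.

α ≈ 6.32 rad/s²

I_rod = (1/12)ML² = (1/12)(1.59)(1.70)² = 0.3829 kg·m².
I_balls = 2·m·(L/2)² = 2(2.08)(0.8500)² = 3.006 kg·m².
Total I = 3.389 kg·m².
τ = F·(L/2) = (25.2)(0.850) = 21.42 N·m.
α = τ/I = 21.42/3.389 = 6.321 rad/s².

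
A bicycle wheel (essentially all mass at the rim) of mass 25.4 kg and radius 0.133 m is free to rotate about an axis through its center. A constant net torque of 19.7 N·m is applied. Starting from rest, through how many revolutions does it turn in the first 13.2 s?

I = MR² = (25.4)(0.133)² = 0.4493 kg·m².
α = τ/I = 19.7/0.4493 = 43.85 rad/s².
θ = ½αt² = ½(43.85)(13.2)² = 3820 rad.
Revolutions = θ/(2π) = 607.9.

≈ 608 revolutions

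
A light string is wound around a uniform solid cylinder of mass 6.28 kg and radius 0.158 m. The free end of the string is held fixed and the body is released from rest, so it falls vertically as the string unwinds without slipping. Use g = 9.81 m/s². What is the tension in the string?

T ≈ 20.5 N

Translation: Mg − T = Ma. Rotation about the center: TR = Iα with I = ½MR².
With a = αR: T = (I/R²)a = (1/2)M a, so Mg = (1 + 0.5000)Ma.
a = g/(1 + 0.5000) = 9.81/1.500 = 6.540 m/s².
T = 0.5000·M·a = (0.5000)(6.28)(6.540) = 20.54 N.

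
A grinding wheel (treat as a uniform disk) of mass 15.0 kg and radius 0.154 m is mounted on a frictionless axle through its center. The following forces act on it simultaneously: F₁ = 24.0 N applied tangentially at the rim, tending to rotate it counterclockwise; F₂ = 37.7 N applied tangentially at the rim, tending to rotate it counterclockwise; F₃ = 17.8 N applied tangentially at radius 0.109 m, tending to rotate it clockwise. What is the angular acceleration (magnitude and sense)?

α ≈ 42.5 rad/s², counterclockwise

I = ½MR² = (1/2)(15.0)(0.154)² = 0.1779 kg·m².
Taking counterclockwise as positive: τ₁ = +(24.0)(0.154) = +3.696 N·m; τ₂ = +(37.7)(0.154) = +5.806 N·m; τ₃ = −(17.8)(0.109) = −1.940 N·m.
Net torque τ = 7.562 N·m.
α = τ/I = 7.562/0.1779 = 42.51 rad/s².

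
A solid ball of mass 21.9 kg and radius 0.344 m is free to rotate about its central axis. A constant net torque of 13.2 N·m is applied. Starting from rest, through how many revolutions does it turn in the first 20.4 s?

≈ 422 revolutions

I = (2/5)MR² = (2/5)(21.9)(0.344)² = 1.037 kg·m².
α = τ/I = 13.2/1.037 = 12.73 rad/s².
θ = ½αt² = ½(12.73)(20.4)² = 2650 rad.
Revolutions = θ/(2π) = 421.7.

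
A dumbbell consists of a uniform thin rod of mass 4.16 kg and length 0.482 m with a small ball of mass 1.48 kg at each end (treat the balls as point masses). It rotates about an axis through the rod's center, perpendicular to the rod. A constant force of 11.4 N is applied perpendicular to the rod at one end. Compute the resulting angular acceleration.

I_rod = (1/12)ML² = (1/12)(4.16)(0.482)² = 0.08054 kg·m².
I_balls = 2·m·(L/2)² = 2(1.48)(0.2410)² = 0.1719 kg·m².
Total I = 0.2525 kg·m².
τ = F·(L/2) = (11.4)(0.241) = 2.747 N·m.
α = τ/I = 2.747/0.2525 = 10.88 rad/s².

α ≈ 10.9 rad/s²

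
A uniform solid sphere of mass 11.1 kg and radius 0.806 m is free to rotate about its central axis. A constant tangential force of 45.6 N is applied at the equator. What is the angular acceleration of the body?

I = (2/5)MR² = (2/5)(11.1)(0.806)² = 2.884 kg·m².
τ = F R = (45.6)(0.806) = 36.75 N·m.
From τ = Iα: α = 36.75/2.884 = 12.74 rad/s².

α ≈ 12.7 rad/s²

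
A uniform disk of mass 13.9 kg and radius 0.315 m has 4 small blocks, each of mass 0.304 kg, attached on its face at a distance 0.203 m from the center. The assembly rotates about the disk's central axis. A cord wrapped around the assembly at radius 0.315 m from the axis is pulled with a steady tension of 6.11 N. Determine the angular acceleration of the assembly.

I_disk = ½MR² = ½(13.9)(0.315)² = 0.6896 kg·m².
I_blocks = 4·m·r² = 4(0.304)(0.203)² = 0.05011 kg·m².
Total I = 0.7397 kg·m².
τ = F r = (6.11)(0.315) = 1.925 N·m.
α = τ/I = 1.925/0.7397 = 2.602 rad/s².

α ≈ 2.60 rad/s²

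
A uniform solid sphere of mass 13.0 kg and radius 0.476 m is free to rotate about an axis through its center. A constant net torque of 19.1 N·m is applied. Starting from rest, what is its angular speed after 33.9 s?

ω ≈ 550 rad/s

I = (2/5)MR² = (2/5)(13.0)(0.476)² = 1.178 kg·m².
α = τ/I = 19.1/1.178 = 16.21 rad/s².
ω = ω₀ + αt = 0 + (16.21)(33.9) = 549.6 rad/s.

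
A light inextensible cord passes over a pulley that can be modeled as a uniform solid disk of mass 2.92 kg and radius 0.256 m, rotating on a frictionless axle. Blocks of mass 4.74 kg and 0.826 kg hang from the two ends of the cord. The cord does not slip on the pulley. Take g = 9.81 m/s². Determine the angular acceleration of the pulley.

I = ½MR² = (1/2)(2.92)(0.256)² = 0.09568 kg·m².
Heavier block: m₁g − T₁ = m₁a. Lighter block: T₂ − m₂g = m₂a.
Pulley: (T₁ − T₂)R = Iα = I(a/R), so T₁ − T₂ = (I/R²)a = (1/2)M_p a = 1.460·a.
Adding the three: (m₁ − m₂)g = (m₁ + m₂ + 1.460)a, so a = (4.74 − 0.826)(9.81)/(4.74 + 0.826 + 1.460) = 5.465 m/s².
α = a/R = 5.465/0.256 = 21.35 rad/s².

α ≈ 21.3 rad/s²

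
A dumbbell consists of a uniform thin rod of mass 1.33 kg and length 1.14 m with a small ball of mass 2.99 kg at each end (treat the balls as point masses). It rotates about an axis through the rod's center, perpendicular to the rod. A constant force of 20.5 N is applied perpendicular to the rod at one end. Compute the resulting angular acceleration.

I_rod = (1/12)ML² = (1/12)(1.33)(1.14)² = 0.1440 kg·m².
I_balls = 2·m·(L/2)² = 2(2.99)(0.5700)² = 1.943 kg·m².
Total I = 2.087 kg·m².
τ = F·(L/2) = (20.5)(0.570) = 11.68 N·m.
α = τ/I = 11.68/2.087 = 5.599 rad/s².

α ≈ 5.60 rad/s²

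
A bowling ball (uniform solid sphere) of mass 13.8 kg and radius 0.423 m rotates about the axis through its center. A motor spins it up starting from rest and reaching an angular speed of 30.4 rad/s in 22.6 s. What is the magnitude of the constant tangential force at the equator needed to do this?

I = (2/5)MR² = (2/5)(13.8)(0.423)² = 0.9877 kg·m².
α = Δω/Δt = (30.4 − 0)/22.6 = 1.345 rad/s².
The required torque is τ = Iα = (0.9877)(1.345) = 1.329 N·m.
A tangential force at the equator gives τ = FR, so F = τ/R = 1.329/0.423 = 3.141 N.

F ≈ 3.14 N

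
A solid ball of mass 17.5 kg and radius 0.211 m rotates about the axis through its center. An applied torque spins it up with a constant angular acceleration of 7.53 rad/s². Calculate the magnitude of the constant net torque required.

τ ≈ 2.35 N·m

I = (2/5)MR² = (2/5)(17.5)(0.211)² = 0.3116 kg·m².
τ = Iα = (0.3116)(7.530) = 2.347 N·m.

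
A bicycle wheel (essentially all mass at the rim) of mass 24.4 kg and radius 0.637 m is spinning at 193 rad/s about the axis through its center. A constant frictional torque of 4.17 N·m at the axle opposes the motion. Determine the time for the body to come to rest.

I = MR² = (24.4)(0.637)² = 9.901 kg·m².
The net torque has magnitude 4.17 N·m, opposing ω.
|α| = τ/I = 4.170/9.901 = 0.4212 rad/s² (deceleration).
0 = ω₀ − |α|t ⇒ t = ω₀/|α| = 193/0.4212 = 458.2 s.

t ≈ 458 s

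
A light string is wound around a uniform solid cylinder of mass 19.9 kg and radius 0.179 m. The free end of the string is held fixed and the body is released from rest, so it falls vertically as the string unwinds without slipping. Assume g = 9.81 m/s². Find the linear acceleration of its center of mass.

Translation: Mg − T = Ma. Rotation about the center: TR = Iα with I = ½MR².
With a = αR: T = (I/R²)a = (1/2)M a, so Mg = (1 + 0.5000)Ma.
a = g/(1 + 0.5000) = 9.81/1.500 = 6.540 m/s².

a ≈ 6.54 m/s²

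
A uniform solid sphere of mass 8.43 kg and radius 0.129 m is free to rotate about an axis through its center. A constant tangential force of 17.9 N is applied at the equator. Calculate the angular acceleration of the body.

I = (2/5)MR² = (2/5)(8.43)(0.129)² = 0.05611 kg·m².
τ = F R = (17.9)(0.129) = 2.309 N·m.
Newton's second law for rotation, τ = Iα, gives α = τ/I = 2.309/0.05611 = 41.15 rad/s².

α ≈ 41.2 rad/s²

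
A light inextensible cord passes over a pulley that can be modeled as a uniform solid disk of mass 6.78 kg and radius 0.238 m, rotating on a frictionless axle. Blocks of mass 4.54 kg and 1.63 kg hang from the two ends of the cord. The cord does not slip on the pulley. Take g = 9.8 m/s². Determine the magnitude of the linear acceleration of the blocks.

a ≈ 2.98 m/s²

I = ½MR² = (1/2)(6.78)(0.238)² = 0.1920 kg·m².
Heavier block: m₁g − T₁ = m₁a. Lighter block: T₂ − m₂g = m₂a.
Pulley: (T₁ − T₂)R = Iα = I(a/R), so T₁ − T₂ = (I/R²)a = (1/2)M_p a = 3.390·a.
Adding the three: (m₁ − m₂)g = (m₁ + m₂ + 3.390)a, so a = (4.54 − 1.63)(9.8)/(4.54 + 1.63 + 3.390) = 2.983 m/s².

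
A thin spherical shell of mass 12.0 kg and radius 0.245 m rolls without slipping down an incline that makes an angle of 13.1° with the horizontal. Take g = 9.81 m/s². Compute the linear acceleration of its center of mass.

Translation along the incline: Mg sinθ − f = Ma.
Rotation about the center: fR = Iα with I = (2/3)MR². No-slip gives a = αR, so f = (I/R²)a = (2/3)M a.
Substituting: Mg sinθ = (1 + 0.6667)Ma, so a = g sinθ/(1 + 0.6667) = (9.81) sin 13.1° / 1.667 = 1.334 m/s².

a ≈ 1.33 m/s²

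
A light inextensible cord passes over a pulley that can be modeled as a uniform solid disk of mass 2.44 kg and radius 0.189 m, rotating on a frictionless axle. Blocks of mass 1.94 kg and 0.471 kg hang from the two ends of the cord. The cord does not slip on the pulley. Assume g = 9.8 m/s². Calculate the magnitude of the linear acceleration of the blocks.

I = ½MR² = (1/2)(2.44)(0.189)² = 0.04358 kg·m².
Heavier block: m₁g − T₁ = m₁a. Lighter block: T₂ − m₂g = m₂a.
Pulley: (T₁ − T₂)R = Iα = I(a/R), so T₁ − T₂ = (I/R²)a = (1/2)M_p a = 1.220·a.
Adding the three: (m₁ − m₂)g = (m₁ + m₂ + 1.220)a, so a = (1.94 − 0.471)(9.8)/(1.94 + 0.471 + 1.220) = 3.965 m/s².

a ≈ 3.96 m/s²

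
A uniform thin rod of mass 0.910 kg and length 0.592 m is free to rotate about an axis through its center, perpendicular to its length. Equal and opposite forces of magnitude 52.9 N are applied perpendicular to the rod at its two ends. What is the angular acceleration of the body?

I = (1/12)ML² = (1/12)(0.910)(0.592)² = 0.02658 kg·m².
The couple gives τ = F·(L/2) + F·(L/2) = F L = (52.9)(0.592) = 31.32 N·m.
From τ = Iα: α = 31.32/0.02658 = 1178 rad/s².

α ≈ 1180 rad/s²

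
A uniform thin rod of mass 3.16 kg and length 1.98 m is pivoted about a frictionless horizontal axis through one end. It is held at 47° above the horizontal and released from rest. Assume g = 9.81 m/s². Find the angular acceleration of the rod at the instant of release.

α ≈ 5.07 rad/s²

About the pivot, I = (1/3)ML² = (1/3)(3.16)(1.98)² = 4.129 kg·m².
The weight acts at the center, a distance L/2 = 0.9900 m from the pivot; τ = Mg(L/2) cos 47° = 20.93 N·m.
α = τ/I = 20.93/4.129 = 5.068 rad/s².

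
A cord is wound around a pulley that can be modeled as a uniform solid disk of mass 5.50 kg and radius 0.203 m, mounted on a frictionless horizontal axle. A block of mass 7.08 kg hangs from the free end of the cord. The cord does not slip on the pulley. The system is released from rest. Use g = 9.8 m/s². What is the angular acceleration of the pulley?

I = ½MR² = (1/2)(5.50)(0.203)² = 0.1133 kg·m².
Block: mg − T = ma. Pulley: TR = Iα. No-slip: a = αR, so T = (I/R²)a = 2.750·a.
Then mg = (m + 2.750)a, so a = (7.08)(9.8)/(7.08 + 2.750) = 7.058 m/s².
α = a/R = 7.058/0.203 = 34.77 rad/s².

α ≈ 34.8 rad/s²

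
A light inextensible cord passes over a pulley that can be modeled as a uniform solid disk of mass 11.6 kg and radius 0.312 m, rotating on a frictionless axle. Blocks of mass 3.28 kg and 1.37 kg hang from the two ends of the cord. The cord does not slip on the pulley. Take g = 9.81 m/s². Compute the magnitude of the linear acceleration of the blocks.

a ≈ 1.79 m/s²

I = ½MR² = (1/2)(11.6)(0.312)² = 0.5646 kg·m².
Heavier block: m₁g − T₁ = m₁a. Lighter block: T₂ − m₂g = m₂a.
Pulley: (T₁ − T₂)R = Iα = I(a/R), so T₁ − T₂ = (I/R²)a = (1/2)M_p a = 5.800·a.
Adding the three: (m₁ − m₂)g = (m₁ + m₂ + 5.800)a, so a = (3.28 − 1.37)(9.81)/(3.28 + 1.37 + 5.800) = 1.793 m/s².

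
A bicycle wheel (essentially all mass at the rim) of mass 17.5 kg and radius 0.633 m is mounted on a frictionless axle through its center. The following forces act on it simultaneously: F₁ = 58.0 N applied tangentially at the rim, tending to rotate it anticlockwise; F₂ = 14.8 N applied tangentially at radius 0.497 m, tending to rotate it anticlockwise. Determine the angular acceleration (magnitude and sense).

α ≈ 6.28 rad/s², anticlockwise

I = MR² = (17.5)(0.633)² = 7.012 kg·m².
Taking anticlockwise as positive: τ₁ = +(58.0)(0.633) = +36.71 N·m; τ₂ = +(14.8)(0.497) = +7.356 N·m.
Net torque τ = 44.07 N·m.
α = τ/I = 44.07/7.012 = 6.285 rad/s².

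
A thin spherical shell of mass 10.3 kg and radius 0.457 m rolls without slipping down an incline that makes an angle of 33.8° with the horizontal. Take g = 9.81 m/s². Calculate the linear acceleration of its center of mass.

Translation along the incline: Mg sinθ − f = Ma.
Rotation about the center: fR = Iα with I = (2/3)MR². No-slip gives a = αR, so f = (I/R²)a = (2/3)M a.
Substituting: Mg sinθ = (1 + 0.6667)Ma, so a = g sinθ/(1 + 0.6667) = (9.81) sin 33.8° / 1.667 = 3.274 m/s².

a ≈ 3.27 m/s²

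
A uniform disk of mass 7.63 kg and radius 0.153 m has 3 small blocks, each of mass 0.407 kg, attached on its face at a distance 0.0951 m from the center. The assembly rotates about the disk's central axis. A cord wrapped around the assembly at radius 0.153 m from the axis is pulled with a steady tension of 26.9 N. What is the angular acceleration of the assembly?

α ≈ 41.0 rad/s²

I_disk = ½MR² = ½(7.63)(0.153)² = 0.08931 kg·m².
I_blocks = 3·m·r² = 3(0.407)(0.0951)² = 0.01104 kg·m².
Total I = 0.1003 kg·m².
τ = F r = (26.9)(0.153) = 4.116 N·m.
α = τ/I = 4.116/0.1003 = 41.01 rad/s².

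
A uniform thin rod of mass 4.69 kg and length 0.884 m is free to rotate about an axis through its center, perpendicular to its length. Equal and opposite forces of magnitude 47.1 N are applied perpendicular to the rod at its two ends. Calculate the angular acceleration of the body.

α ≈ 136 rad/s²

I = (1/12)ML² = (1/12)(4.69)(0.884)² = 0.3054 kg·m².
The couple gives τ = F·(L/2) + F·(L/2) = F L = (47.1)(0.884) = 41.64 N·m.
Newton's second law for rotation, τ = Iα, gives α = τ/I = 41.64/0.3054 = 136.3 rad/s².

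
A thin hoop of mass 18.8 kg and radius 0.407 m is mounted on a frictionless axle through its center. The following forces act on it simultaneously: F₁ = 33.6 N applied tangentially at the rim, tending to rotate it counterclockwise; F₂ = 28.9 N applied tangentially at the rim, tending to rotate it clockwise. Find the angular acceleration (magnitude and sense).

α ≈ 0.614 rad/s², counterclockwise

I = MR² = (18.8)(0.407)² = 3.114 kg·m².
Taking counterclockwise as positive: τ₁ = +(33.6)(0.407) = +13.68 N·m; τ₂ = −(28.9)(0.407) = −11.76 N·m.
Net torque τ = 1.913 N·m.
α = τ/I = 1.913/3.114 = 0.6143 rad/s².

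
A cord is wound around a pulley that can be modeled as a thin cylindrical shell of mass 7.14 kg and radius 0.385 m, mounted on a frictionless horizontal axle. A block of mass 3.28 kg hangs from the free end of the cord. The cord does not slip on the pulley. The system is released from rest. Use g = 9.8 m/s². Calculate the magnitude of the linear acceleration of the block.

a ≈ 3.08 m/s²

I = MR² = (7.14)(0.385)² = 1.058 kg·m².
Block: mg − T = ma. Pulley: TR = Iα. No-slip: a = αR, so T = (I/R²)a = 7.140·a.
Then mg = (m + 7.140)a, so a = (3.28)(9.8)/(3.28 + 7.140) = 3.085 m/s².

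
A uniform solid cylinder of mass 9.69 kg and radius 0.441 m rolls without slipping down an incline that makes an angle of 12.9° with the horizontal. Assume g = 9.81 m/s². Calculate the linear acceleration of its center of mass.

a ≈ 1.46 m/s²

Translation along the incline: Mg sinθ − f = Ma.
Rotation about the center: fR = Iα with I = ½MR². No-slip gives a = αR, so f = (I/R²)a = (1/2)M a.
Substituting: Mg sinθ = (1 + 0.5000)Ma, so a = g sinθ/(1 + 0.5000) = (9.81) sin 12.9° / 1.500 = 1.460 m/s².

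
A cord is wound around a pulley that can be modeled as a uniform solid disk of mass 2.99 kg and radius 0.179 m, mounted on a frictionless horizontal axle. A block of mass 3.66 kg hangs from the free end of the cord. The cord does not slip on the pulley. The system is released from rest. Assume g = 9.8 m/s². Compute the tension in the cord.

T ≈ 10.4 N

I = ½MR² = (1/2)(2.99)(0.179)² = 0.04790 kg·m².
Block: mg − T = ma. Pulley: TR = Iα. No-slip: a = αR, so T = (I/R²)a = 1.495·a.
Then mg = (m + 1.495)a, so a = (3.66)(9.8)/(3.66 + 1.495) = 6.958 m/s².
T = 1.495·a = 10.40 N.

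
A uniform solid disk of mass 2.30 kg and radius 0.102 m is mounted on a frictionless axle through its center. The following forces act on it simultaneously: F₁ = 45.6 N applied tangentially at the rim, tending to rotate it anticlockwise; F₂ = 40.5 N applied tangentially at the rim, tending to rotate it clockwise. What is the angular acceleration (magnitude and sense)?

I = ½MR² = (1/2)(2.30)(0.102)² = 0.01196 kg·m².
Taking anticlockwise as positive: τ₁ = +(45.6)(0.102) = +4.651 N·m; τ₂ = −(40.5)(0.102) = −4.131 N·m.
Net torque τ = 0.5202 N·m.
α = τ/I = 0.5202/0.01196 = 43.48 rad/s².

α ≈ 43.5 rad/s², anticlockwise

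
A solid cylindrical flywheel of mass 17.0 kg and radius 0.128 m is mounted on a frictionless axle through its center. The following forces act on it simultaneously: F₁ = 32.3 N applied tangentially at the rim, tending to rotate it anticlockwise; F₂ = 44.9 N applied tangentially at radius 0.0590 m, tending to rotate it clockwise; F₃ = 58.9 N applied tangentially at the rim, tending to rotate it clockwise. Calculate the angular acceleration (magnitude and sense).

I = ½MR² = (1/2)(17.0)(0.128)² = 0.1393 kg·m².
Taking anticlockwise as positive: τ₁ = +(32.3)(0.128) = +4.134 N·m; τ₂ = −(44.9)(0.0590) = −2.649 N·m; τ₃ = −(58.9)(0.128) = −7.539 N·m.
Net torque τ = -6.054 N·m.
α = τ/I = -6.054/0.1393 = -43.47 rad/s².

α ≈ 43.5 rad/s², clockwise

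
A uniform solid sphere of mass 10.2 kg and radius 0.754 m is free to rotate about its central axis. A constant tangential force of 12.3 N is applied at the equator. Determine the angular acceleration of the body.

I = (2/5)MR² = (2/5)(10.2)(0.754)² = 2.320 kg·m².
τ = F R = (12.3)(0.754) = 9.274 N·m.
Newton's second law for rotation, τ = Iα, gives α = τ/I = 9.274/2.320 = 3.998 rad/s².

α ≈ 4.00 rad/s²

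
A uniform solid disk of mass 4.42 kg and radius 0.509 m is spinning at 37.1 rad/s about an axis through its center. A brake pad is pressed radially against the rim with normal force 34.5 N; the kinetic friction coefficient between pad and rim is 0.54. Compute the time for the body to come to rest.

t ≈ 2.24 s

I = ½MR² = (1/2)(4.42)(0.509)² = 0.5726 kg·m².
Friction force f = μN = (0.54)(34.5) = 18.63 N at the rim; torque magnitude τ = fR = 9.483 N·m, opposing ω.
|α| = τ/I = 9.483/0.5726 = 16.56 rad/s² (deceleration).
0 = ω₀ − |α|t ⇒ t = ω₀/|α| = 37.1/16.56 = 2.240 s.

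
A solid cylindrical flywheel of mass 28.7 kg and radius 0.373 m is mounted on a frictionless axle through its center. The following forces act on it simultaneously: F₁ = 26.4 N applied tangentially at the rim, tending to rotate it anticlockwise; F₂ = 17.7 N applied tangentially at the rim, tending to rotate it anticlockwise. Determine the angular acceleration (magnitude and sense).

α ≈ 8.24 rad/s², anticlockwise

I = ½MR² = (1/2)(28.7)(0.373)² = 1.997 kg·m².
Taking anticlockwise as positive: τ₁ = +(26.4)(0.373) = +9.847 N·m; τ₂ = +(17.7)(0.373) = +6.602 N·m.
Net torque τ = 16.45 N·m.
α = τ/I = 16.45/1.997 = 8.239 rad/s².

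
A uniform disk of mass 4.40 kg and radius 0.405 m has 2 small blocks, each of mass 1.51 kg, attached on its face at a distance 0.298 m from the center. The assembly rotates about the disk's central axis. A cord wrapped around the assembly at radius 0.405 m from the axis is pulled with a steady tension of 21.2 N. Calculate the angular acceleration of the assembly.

I_disk = ½MR² = ½(4.40)(0.405)² = 0.3609 kg·m².
I_blocks = 2·m·r² = 2(1.51)(0.298)² = 0.2682 kg·m².
Total I = 0.6290 kg·m².
τ = F r = (21.2)(0.405) = 8.586 N·m.
α = τ/I = 8.586/0.6290 = 13.65 rad/s².

α ≈ 13.6 rad/s²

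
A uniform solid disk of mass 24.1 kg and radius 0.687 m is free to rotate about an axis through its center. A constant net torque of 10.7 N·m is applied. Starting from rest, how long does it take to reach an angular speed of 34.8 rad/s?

I = ½MR² = (1/2)(24.1)(0.687)² = 5.687 kg·m².
α = τ/I = 10.7/5.687 = 1.881 rad/s².
ω = αt ⇒ t = ω/α = 34.8/1.881 = 18.50 s.

t ≈ 18.5 s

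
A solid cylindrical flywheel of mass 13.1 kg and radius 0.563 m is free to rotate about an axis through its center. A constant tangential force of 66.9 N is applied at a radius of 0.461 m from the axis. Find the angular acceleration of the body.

α ≈ 14.9 rad/s²

I = ½MR² = (1/2)(13.1)(0.563)² = 2.076 kg·m².
τ = F·r = (66.9)(0.461) = 30.84 N·m.
From τ = Iα: α = 30.84/2.076 = 14.85 rad/s².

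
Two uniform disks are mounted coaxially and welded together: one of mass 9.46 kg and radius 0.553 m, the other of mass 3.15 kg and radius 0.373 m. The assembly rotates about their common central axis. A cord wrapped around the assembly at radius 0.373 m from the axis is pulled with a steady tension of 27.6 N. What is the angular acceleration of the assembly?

α ≈ 6.18 rad/s²

I = ½M₁R₁² + ½M₂R₂² = ½(9.46)(0.553)² + ½(3.15)(0.373)² = 1.666 kg·m².
τ = F r = (27.6)(0.373) = 10.29 N·m.
α = τ/I = 10.29/1.666 = 6.181 rad/s².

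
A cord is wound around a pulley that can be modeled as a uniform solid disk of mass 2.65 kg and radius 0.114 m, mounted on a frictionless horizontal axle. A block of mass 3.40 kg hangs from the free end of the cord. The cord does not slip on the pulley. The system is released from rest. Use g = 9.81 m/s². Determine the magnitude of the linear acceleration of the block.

I = ½MR² = (1/2)(2.65)(0.114)² = 0.01722 kg·m².
Block: mg − T = ma. Pulley: TR = Iα. No-slip: a = αR, so T = (I/R²)a = 1.325·a.
Then mg = (m + 1.325)a, so a = (3.40)(9.81)/(3.40 + 1.325) = 7.059 m/s².

a ≈ 7.06 m/s²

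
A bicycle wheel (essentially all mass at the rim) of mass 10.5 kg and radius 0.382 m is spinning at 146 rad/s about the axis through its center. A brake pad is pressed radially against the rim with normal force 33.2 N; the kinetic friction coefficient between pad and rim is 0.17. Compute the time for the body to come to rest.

t ≈ 104 s

I = MR² = (10.5)(0.382)² = 1.532 kg·m².
Friction force f = μN = (0.17)(33.2) = 5.644 N at the rim; torque magnitude τ = fR = 2.156 N·m, opposing ω.
|α| = τ/I = 2.156/1.532 = 1.407 rad/s² (deceleration).
0 = ω₀ − |α|t ⇒ t = ω₀/|α| = 146/1.407 = 103.8 s.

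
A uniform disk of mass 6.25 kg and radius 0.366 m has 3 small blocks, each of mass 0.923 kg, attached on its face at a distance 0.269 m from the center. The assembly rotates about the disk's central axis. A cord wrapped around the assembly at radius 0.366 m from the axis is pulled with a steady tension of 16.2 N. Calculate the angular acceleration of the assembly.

α ≈ 9.58 rad/s²

I_disk = ½MR² = ½(6.25)(0.366)² = 0.4186 kg·m².
I_blocks = 3·m·r² = 3(0.923)(0.269)² = 0.2004 kg·m².
Total I = 0.6190 kg·m².
τ = F r = (16.2)(0.366) = 5.929 N·m.
α = τ/I = 5.929/0.6190 = 9.579 rad/s².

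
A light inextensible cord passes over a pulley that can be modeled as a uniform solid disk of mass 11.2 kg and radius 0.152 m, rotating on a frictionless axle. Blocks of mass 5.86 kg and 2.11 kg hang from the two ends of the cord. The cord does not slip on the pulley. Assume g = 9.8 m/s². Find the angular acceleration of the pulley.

α ≈ 17.8 rad/s²

I = ½MR² = (1/2)(11.2)(0.152)² = 0.1294 kg·m².
Heavier block: m₁g − T₁ = m₁a. Lighter block: T₂ − m₂g = m₂a.
Pulley: (T₁ − T₂)R = Iα = I(a/R), so T₁ − T₂ = (I/R²)a = (1/2)M_p a = 5.600·a.
Adding the three: (m₁ − m₂)g = (m₁ + m₂ + 5.600)a, so a = (5.86 − 2.11)(9.8)/(5.86 + 2.11 + 5.600) = 2.708 m/s².
α = a/R = 2.708/0.152 = 17.82 rad/s².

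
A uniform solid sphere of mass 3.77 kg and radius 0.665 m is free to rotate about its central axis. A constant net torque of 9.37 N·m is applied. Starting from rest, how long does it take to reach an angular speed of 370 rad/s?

t ≈ 26.3 s

I = (2/5)MR² = (2/5)(3.77)(0.665)² = 0.6669 kg·m².
α = τ/I = 9.37/0.6669 = 14.05 rad/s².
ω = αt ⇒ t = ω/α = 370/14.05 = 26.33 s.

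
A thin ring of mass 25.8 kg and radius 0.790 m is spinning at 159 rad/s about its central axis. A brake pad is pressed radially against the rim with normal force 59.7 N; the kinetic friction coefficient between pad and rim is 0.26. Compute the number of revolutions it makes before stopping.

I = MR² = (25.8)(0.790)² = 16.10 kg·m².
Friction force f = μN = (0.26)(59.7) = 15.52 N at the rim; torque magnitude τ = fR = 12.26 N·m, opposing ω.
|α| = τ/I = 12.26/16.10 = 0.7616 rad/s² (deceleration).
ω² = ω₀² − 2|α|θ with ω = 0 ⇒ θ = ω₀²/(2|α|) = 16600 rad = 2642 rev.

≈ 2640 revolutions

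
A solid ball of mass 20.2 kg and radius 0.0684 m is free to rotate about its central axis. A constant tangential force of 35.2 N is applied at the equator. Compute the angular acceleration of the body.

I = (2/5)MR² = (2/5)(20.2)(0.0684)² = 0.03780 kg·m².
τ = F R = (35.2)(0.0684) = 2.408 N·m.
From τ = Iα: α = 2.408/0.03780 = 63.69 rad/s².

α ≈ 63.7 rad/s²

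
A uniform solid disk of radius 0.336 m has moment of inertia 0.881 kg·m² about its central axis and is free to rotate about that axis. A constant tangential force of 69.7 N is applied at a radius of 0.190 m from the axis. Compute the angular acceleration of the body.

α ≈ 15.0 rad/s²

τ = F·r = (69.7)(0.190) = 13.24 N·m.
Newton's second law for rotation, τ = Iα, gives α = τ/I = 13.24/0.8810 = 15.03 rad/s².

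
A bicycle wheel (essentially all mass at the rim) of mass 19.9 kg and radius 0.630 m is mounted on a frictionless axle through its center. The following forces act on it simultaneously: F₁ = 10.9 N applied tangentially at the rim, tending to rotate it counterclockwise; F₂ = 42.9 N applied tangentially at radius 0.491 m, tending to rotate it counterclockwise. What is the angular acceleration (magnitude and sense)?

I = MR² = (19.9)(0.630)² = 7.898 kg·m².
Taking counterclockwise as positive: τ₁ = +(10.9)(0.630) = +6.867 N·m; τ₂ = +(42.9)(0.491) = +21.06 N·m.
Net torque τ = 27.93 N·m.
α = τ/I = 27.93/7.898 = 3.536 rad/s².

α ≈ 3.54 rad/s², counterclockwise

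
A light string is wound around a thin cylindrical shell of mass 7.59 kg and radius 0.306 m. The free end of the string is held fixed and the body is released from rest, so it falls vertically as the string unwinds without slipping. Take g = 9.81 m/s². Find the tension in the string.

T ≈ 37.2 N

Translation: Mg − T = Ma. Rotation about the center: TR = Iα with I = MR².
With a = αR: T = (I/R²)a = M a, so Mg = (1 + 1.000)Ma.
a = g/(1 + 1.000) = 9.81/2.000 = 4.905 m/s².
T = 1.000·M·a = (1.000)(7.59)(4.905) = 37.23 N.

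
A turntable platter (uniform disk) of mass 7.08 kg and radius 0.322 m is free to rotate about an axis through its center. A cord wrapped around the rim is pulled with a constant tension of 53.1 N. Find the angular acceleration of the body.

I = ½MR² = (1/2)(7.08)(0.322)² = 0.3670 kg·m².
τ = F R = (53.1)(0.322) = 17.10 N·m.
From τ = Iα: α = 17.10/0.3670 = 46.58 rad/s².

α ≈ 46.6 rad/s²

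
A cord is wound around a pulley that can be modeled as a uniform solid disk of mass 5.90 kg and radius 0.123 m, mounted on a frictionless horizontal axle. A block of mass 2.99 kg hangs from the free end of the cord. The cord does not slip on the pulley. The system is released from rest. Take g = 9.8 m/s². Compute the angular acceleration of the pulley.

α ≈ 40.1 rad/s²

I = ½MR² = (1/2)(5.90)(0.123)² = 0.04463 kg·m².
Block: mg − T = ma. Pulley: TR = Iα. No-slip: a = αR, so T = (I/R²)a = 2.950·a.
Then mg = (m + 2.950)a, so a = (2.99)(9.8)/(2.99 + 2.950) = 4.933 m/s².
α = a/R = 4.933/0.123 = 40.11 rad/s².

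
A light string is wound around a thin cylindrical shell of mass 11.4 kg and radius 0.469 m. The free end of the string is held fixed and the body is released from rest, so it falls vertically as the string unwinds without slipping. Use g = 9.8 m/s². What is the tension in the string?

T ≈ 55.9 N

Translation: Mg − T = Ma. Rotation about the center: TR = Iα with I = MR².
With a = αR: T = (I/R²)a = M a, so Mg = (1 + 1.000)Ma.
a = g/(1 + 1.000) = 9.8/2.000 = 4.900 m/s².
T = 1.000·M·a = (1.000)(11.4)(4.900) = 55.86 N.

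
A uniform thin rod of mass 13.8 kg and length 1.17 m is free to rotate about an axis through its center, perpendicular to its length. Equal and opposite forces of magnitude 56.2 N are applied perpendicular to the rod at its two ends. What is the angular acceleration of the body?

α ≈ 41.8 rad/s²

I = (1/12)ML² = (1/12)(13.8)(1.17)² = 1.574 kg·m².
The couple gives τ = F·(L/2) + F·(L/2) = F L = (56.2)(1.17) = 65.75 N·m.
Newton's second law for rotation, τ = Iα, gives α = τ/I = 65.75/1.574 = 41.77 rad/s².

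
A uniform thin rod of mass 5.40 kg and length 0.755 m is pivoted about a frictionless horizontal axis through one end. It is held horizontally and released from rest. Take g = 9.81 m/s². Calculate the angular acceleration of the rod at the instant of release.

α ≈ 19.5 rad/s²

About the pivot, I = (1/3)ML² = (1/3)(5.40)(0.755)² = 1.026 kg·m².
The weight acts at the center, a distance L/2 = 0.3775 m from the pivot; τ = Mg(L/2) = 20.00 N·m.
α = τ/I = 20.00/1.026 = 19.49 rad/s².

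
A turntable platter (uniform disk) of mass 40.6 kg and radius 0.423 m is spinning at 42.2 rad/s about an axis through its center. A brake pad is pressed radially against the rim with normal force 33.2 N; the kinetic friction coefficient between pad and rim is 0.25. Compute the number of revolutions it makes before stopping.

≈ 147 revolutions

I = ½MR² = (1/2)(40.6)(0.423)² = 3.632 kg·m².
Friction force f = μN = (0.25)(33.2) = 8.300 N at the rim; torque magnitude τ = fR = 3.511 N·m, opposing ω.
|α| = τ/I = 3.511/3.632 = 0.9666 rad/s² (deceleration).
ω² = ω₀² − 2|α|θ with ω = 0 ⇒ θ = ω₀²/(2|α|) = 921.2 rad = 146.6 rev.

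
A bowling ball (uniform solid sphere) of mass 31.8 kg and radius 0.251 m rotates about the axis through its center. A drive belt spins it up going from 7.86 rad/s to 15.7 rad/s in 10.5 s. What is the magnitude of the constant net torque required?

I = (2/5)MR² = (2/5)(31.8)(0.251)² = 0.8014 kg·m².
α = Δω/Δt = (15.7 − 7.86)/10.5 = 0.7467 rad/s².
τ = Iα = (0.8014)(0.7467) = 0.5984 N·m.

τ ≈ 0.598 N·m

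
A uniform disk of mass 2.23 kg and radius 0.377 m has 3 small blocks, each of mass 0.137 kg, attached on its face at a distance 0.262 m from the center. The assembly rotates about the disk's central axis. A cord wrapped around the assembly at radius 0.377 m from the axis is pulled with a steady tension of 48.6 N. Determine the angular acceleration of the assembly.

I_disk = ½MR² = ½(2.23)(0.377)² = 0.1585 kg·m².
I_blocks = 3·m·r² = 3(0.137)(0.262)² = 0.02821 kg·m².
Total I = 0.1867 kg·m².
τ = F r = (48.6)(0.377) = 18.32 N·m.
α = τ/I = 18.32/0.1867 = 98.14 rad/s².

α ≈ 98.1 rad/s²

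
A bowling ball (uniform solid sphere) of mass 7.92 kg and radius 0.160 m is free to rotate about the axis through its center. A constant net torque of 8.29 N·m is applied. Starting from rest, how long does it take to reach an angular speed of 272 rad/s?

t ≈ 2.66 s

I = (2/5)MR² = (2/5)(7.92)(0.160)² = 0.08110 kg·m².
α = τ/I = 8.29/0.08110 = 102.2 rad/s².
ω = αt ⇒ t = ω/α = 272/102.2 = 2.661 s.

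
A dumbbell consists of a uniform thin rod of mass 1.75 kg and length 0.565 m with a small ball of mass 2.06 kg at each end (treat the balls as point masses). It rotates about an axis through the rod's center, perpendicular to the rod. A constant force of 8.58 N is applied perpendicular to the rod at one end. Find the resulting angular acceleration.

α ≈ 6.46 rad/s²

I_rod = (1/12)ML² = (1/12)(1.75)(0.565)² = 0.04655 kg·m².
I_balls = 2·m·(L/2)² = 2(2.06)(0.2825)² = 0.3288 kg·m².
Total I = 0.3754 kg·m².
τ = F·(L/2) = (8.58)(0.282) = 2.424 N·m.
α = τ/I = 2.424/0.3754 = 6.457 rad/s².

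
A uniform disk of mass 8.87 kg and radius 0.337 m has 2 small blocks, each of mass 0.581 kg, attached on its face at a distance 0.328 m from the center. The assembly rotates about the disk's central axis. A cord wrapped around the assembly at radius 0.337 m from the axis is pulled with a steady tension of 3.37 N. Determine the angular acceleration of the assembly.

α ≈ 1.81 rad/s²

I_disk = ½MR² = ½(8.87)(0.337)² = 0.5037 kg·m².
I_blocks = 2·m·r² = 2(0.581)(0.328)² = 0.1250 kg·m².
Total I = 0.6287 kg·m².
τ = F r = (3.37)(0.337) = 1.136 N·m.
α = τ/I = 1.136/0.6287 = 1.806 rad/s².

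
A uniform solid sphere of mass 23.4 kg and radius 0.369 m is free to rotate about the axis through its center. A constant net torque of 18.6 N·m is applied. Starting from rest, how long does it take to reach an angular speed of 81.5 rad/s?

I = (2/5)MR² = (2/5)(23.4)(0.369)² = 1.274 kg·m².
α = τ/I = 18.6/1.274 = 14.59 rad/s².
ω = αt ⇒ t = ω/α = 81.5/14.59 = 5.584 s.

t ≈ 5.58 s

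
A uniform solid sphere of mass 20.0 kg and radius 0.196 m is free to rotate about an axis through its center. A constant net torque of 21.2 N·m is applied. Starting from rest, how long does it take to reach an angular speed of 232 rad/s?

I = (2/5)MR² = (2/5)(20.0)(0.196)² = 0.3073 kg·m².
α = τ/I = 21.2/0.3073 = 68.98 rad/s².
ω = αt ⇒ t = ω/α = 232/68.98 = 3.363 s.

t ≈ 3.36 s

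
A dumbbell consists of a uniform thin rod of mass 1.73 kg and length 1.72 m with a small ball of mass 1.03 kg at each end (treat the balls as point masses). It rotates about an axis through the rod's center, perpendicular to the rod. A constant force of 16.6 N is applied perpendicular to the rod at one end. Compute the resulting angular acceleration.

I_rod = (1/12)ML² = (1/12)(1.73)(1.72)² = 0.4265 kg·m².
I_balls = 2·m·(L/2)² = 2(1.03)(0.8600)² = 1.524 kg·m².
Total I = 1.950 kg·m².
τ = F·(L/2) = (16.6)(0.860) = 14.28 N·m.
α = τ/I = 14.28/1.950 = 7.321 rad/s².

α ≈ 7.32 rad/s²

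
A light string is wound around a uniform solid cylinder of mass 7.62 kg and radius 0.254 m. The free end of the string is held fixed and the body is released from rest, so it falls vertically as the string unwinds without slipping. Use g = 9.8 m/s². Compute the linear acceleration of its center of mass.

a ≈ 6.53 m/s²

Translation: Mg − T = Ma. Rotation about the center: TR = Iα with I = ½MR².
With a = αR: T = (I/R²)a = (1/2)M a, so Mg = (1 + 0.5000)Ma.
a = g/(1 + 0.5000) = 9.8/1.500 = 6.533 m/s².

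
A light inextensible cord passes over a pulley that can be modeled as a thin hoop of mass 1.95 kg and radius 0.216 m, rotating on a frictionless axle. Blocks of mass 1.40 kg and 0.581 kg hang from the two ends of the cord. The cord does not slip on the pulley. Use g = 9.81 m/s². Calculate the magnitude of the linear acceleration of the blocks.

I = MR² = (1.95)(0.216)² = 0.09098 kg·m².
Heavier block: m₁g − T₁ = m₁a. Lighter block: T₂ − m₂g = m₂a.
Pulley: (T₁ − T₂)R = Iα = I(a/R), so T₁ − T₂ = (I/R²)a = 1·M_p a = 1.950·a.
Adding the three: (m₁ − m₂)g = (m₁ + m₂ + 1.950)a, so a = (1.40 − 0.581)(9.81)/(1.40 + 0.581 + 1.950) = 2.044 m/s².

a ≈ 2.04 m/s²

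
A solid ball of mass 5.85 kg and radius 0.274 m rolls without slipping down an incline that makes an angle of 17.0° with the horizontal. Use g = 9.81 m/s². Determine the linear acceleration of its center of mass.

a ≈ 2.05 m/s²

Translation along the incline: Mg sinθ − f = Ma.
Rotation about the center: fR = Iα with I = (2/5)MR². No-slip gives a = αR, so f = (I/R²)a = (2/5)M a.
Substituting: Mg sinθ = (1 + 0.4000)Ma, so a = g sinθ/(1 + 0.4000) = (9.81) sin 17.0° / 1.400 = 2.049 m/s².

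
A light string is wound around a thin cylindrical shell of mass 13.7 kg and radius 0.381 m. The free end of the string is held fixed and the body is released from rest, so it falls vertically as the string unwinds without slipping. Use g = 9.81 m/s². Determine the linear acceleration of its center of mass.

Translation: Mg − T = Ma. Rotation about the center: TR = Iα with I = MR².
With a = αR: T = (I/R²)a = M a, so Mg = (1 + 1.000)Ma.
a = g/(1 + 1.000) = 9.81/2.000 = 4.905 m/s².

a ≈ 4.91 m/s²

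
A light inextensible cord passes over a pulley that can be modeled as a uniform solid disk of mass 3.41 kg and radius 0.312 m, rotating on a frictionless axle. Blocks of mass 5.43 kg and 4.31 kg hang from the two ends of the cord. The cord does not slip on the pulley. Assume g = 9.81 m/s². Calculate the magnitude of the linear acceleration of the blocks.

I = ½MR² = (1/2)(3.41)(0.312)² = 0.1660 kg·m².
Heavier block: m₁g − T₁ = m₁a. Lighter block: T₂ − m₂g = m₂a.
Pulley: (T₁ − T₂)R = Iα = I(a/R), so T₁ − T₂ = (I/R²)a = (1/2)M_p a = 1.705·a.
Adding the three: (m₁ − m₂)g = (m₁ + m₂ + 1.705)a, so a = (5.43 − 4.31)(9.81)/(5.43 + 4.31 + 1.705) = 0.9600 m/s².

a ≈ 0.960 m/s²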